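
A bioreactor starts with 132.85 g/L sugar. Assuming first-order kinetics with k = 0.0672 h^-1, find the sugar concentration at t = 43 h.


S = S0 * exp(-k * t)
S = 132.85 * exp(-0.0672 * 43)
S = 7.3863 g/L

7.3863 g/L


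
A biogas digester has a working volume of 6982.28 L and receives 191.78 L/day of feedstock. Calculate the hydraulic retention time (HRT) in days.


HRT = V / Q
= 6982.28 / 191.78
= 36.4078 days

36.4078 days


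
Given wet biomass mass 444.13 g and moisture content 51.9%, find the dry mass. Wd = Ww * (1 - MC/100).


Wd = Ww * (1 - MC/100)
= 444.13 * (1 - 51.9/100)
= 213.6265 g

213.6265 g


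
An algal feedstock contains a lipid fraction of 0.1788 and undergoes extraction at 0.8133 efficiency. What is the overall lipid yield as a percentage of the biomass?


Y = lipid_content * extraction_eff * 100
= 0.1788 * 0.8133 * 100
= 14.5418%

14.5418%


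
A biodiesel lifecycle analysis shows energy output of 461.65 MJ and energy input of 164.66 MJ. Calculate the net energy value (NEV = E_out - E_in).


NEV = E_out - E_in
= 461.65 - 164.66
= 296.9900 MJ

296.9900 MJ


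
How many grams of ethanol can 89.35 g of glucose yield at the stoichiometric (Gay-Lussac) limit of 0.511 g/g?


Theoretical ethanol yield: m_EtOH = 0.511 * m_glucose
m_EtOH = 0.511 * 89.35 = 45.6578 g

45.6578 g


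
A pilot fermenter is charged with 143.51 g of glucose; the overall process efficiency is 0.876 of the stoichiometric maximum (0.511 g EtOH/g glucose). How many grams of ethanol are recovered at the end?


Actual ethanol: m = 0.511 * 143.51 * 0.876
m = 64.2402 g

64.2402 g


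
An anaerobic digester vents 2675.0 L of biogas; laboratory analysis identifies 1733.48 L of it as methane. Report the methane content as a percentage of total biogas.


CH4% = V_CH4 / V_total * 100
= 1733.48 / 2675.0 * 100
= 64.8030%

64.8030%


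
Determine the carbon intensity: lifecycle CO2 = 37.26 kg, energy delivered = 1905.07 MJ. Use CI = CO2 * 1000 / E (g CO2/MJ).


CI = CO2 * 1000 / E
= 37.26 * 1000 / 1905.07
= 19.5583 g CO2/MJ

19.5583 g CO2/MJ


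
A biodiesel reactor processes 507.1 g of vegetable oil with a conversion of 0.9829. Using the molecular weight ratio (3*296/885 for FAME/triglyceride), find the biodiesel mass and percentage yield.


m_FAME = oil * conv * (3 * 296 / 885) = oil * conv * (888/885)
= 507.1 * 0.9829 * 888 / 885
= 500.1182 g
Y = m_FAME / oil * 100 = conv * (888/885) * 100
= 0.9829 * 888 / 885 * 100
= 98.62%

500.1182 g FAME; Y = 98.62%


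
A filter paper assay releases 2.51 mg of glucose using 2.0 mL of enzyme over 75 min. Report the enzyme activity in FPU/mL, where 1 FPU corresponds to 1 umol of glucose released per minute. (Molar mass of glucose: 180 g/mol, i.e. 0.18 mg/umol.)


Activity = glucose_mg / (0.18 mg/umol * V_mL * t_min)
= 2.51 / (0.18 * 2.0 * 75)
= 0.0930 FPU/mL

0.0930 FPU/mL


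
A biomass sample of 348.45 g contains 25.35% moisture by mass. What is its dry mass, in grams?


Wd = Ww * (1 - MC/100)
= 348.45 * (1 - 25.35/100)
= 260.1179 g

260.1179 g


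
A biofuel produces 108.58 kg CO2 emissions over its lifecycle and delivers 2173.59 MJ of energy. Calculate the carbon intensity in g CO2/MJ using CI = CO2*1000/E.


CI = CO2 * 1000 / E
= 108.58 * 1000 / 2173.59
= 49.9542 g CO2/MJ

49.9542 g CO2/MJ


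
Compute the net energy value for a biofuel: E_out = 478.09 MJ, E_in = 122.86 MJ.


NEV = E_out - E_in
= 478.09 - 122.86
= 355.2300 MJ

355.2300 MJ


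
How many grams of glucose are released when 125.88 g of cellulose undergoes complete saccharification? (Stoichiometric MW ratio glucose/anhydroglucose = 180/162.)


glucose = cellulose * 180/162
= 125.88 * 180/162
= 139.8667 g

139.8667 g


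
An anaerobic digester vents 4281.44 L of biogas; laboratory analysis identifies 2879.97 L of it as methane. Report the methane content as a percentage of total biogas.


CH4% = V_CH4 / V_total * 100
= 2879.97 / 4281.44 * 100
= 67.2664%

67.2664%


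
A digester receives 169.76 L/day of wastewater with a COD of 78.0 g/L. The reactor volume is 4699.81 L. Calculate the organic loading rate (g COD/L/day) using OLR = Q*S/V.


OLR = Q * S / V
= 169.76 * 78.0 / 4699.81
= 2.8174 g/L/day

2.8174 g/L/day


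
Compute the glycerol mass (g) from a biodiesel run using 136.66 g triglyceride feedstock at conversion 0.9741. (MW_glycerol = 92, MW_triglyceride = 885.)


glycerol = oil * conv * (92/885)
= 136.66 * 0.9741 * 92 / 885
= 13.8385 g

13.8385 g


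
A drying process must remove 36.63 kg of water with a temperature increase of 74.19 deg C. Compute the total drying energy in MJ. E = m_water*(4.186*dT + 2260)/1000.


E = m_water * (4.186 * dT + 2260) / 1000
= 36.63 * (4.186 * 74.19 + 2260) / 1000
= 94.1596 MJ

94.1596 MJ


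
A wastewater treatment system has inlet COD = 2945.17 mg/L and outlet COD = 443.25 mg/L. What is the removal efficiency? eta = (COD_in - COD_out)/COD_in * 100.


eta = (COD_in - COD_out) / COD_in * 100
= (2945.17 - 443.25) / 2945.17 * 100
= 84.9499%

84.9499%


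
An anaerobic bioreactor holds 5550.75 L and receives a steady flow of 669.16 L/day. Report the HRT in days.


HRT = V / Q
= 5550.75 / 669.16
= 8.2951 days

8.2951 days


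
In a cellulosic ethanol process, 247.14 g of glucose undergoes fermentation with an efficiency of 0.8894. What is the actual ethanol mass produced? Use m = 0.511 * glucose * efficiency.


Actual ethanol: m = 0.511 * 247.14 * 0.8894
m = 112.3210 g

112.3210 g


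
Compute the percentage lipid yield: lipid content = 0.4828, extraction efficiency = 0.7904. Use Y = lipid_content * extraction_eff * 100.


Y = lipid_content * extraction_eff * 100
= 0.4828 * 0.7904 * 100
= 38.1605%

38.1605%


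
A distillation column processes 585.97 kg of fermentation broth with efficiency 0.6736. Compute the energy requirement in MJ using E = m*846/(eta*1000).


E = m * 846 / (eta * 1000)
= 585.97 * 846 / (0.6736 * 1000)
= 735.9421 MJ

735.9421 MJ


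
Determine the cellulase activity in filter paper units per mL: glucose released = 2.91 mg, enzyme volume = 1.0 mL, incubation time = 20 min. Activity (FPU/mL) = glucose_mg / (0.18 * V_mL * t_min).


Activity = glucose_mg / (0.18 mg/umol * V_mL * t_min)
= 2.91 / (0.18 * 1.0 * 20)
= 0.8083 FPU/mL

0.8083 FPU/mL


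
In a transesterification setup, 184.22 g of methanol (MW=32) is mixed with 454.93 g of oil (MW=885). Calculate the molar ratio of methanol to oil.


Molar ratio = n_MeOH / n_oil = (MeOH/32) / (oil/885) = (MeOH * 885) / (32 * oil)
= (184.22 * 885) / (32 * 454.93)
= 11.1992

11.1992


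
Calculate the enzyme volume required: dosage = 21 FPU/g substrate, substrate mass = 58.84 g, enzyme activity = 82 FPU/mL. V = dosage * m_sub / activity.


V = dosage * m_sub / activity
V = 21 * 58.84 / 82
V = 15.0688 mL

15.0688 mL


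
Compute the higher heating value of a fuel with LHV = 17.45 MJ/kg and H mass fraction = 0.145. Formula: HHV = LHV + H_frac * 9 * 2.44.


HHV = LHV + H_frac * 9 * 2.44
= 17.45 + 0.145 * 9 * 2.44
= 20.6342 MJ/kg

20.6342 MJ/kg


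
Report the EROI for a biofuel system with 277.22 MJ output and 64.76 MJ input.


EROI = E_out / E_in
= 277.22 / 64.76
= 4.2807

4.2807


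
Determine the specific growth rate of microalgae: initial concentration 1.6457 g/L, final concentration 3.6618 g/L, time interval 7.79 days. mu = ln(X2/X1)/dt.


mu = ln(X2/X1) / dt
= ln(3.6618/1.6457) / 7.79
= 0.1027 per day

0.1027 per day


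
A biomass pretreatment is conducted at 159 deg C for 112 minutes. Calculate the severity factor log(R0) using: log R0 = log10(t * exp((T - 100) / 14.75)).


logR0 = log10(t * exp((T - 100) / 14.75))
= log10(112 * exp((159 - 100) / 14.75))
= 3.7864

3.7864


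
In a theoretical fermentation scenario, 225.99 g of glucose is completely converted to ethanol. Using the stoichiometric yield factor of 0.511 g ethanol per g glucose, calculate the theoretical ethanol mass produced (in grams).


Theoretical ethanol yield: m_EtOH = 0.511 * m_glucose
m_EtOH = 0.511 * 225.99 = 115.4809 g

115.4809 g


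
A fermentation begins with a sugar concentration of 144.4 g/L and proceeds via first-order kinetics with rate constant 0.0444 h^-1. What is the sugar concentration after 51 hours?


S = S0 * exp(-k * t)
S = 144.4 * exp(-0.0444 * 51)
S = 15.0021 g/L

15.0021 g/L


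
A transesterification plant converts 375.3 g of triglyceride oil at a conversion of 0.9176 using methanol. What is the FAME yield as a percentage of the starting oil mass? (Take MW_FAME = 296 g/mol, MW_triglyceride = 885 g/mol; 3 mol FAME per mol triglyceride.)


m_FAME = oil * conv * (3 * 296 / 885) = oil * conv * (888/885)
= 375.3 * 0.9176 * 888 / 885
= 345.5427 g
Y = m_FAME / oil * 100 = conv * (888/885) * 100
= 0.9176 * 888 / 885 * 100
= 92.07%

92.07%


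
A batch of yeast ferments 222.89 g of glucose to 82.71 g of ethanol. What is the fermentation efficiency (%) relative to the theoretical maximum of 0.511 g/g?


Fermentation efficiency = (actual / (0.511 * glucose)) * 100
= (82.71 / (0.511 * 222.89)) * 100
= 72.6184%

72.6184%


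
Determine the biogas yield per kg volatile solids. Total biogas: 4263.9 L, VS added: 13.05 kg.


Y = V / VS
= 4263.9 / 13.05
= 326.7356 L/kg VS

326.7356 L/kg VS


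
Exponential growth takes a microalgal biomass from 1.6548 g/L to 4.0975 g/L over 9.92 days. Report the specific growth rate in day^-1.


mu = ln(X2/X1) / dt
= ln(4.0975/1.6548) / 9.92
= 0.0914 per day

0.0914 per day


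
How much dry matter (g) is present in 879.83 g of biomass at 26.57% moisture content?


Wd = Ww * (1 - MC/100)
= 879.83 * (1 - 26.57/100)
= 646.0592 g

646.0592 g


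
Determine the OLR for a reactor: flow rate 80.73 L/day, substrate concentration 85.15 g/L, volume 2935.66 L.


OLR = Q * S / V
= 80.73 * 85.15 / 2935.66
= 2.3416 g/L/day

2.3416 g/L/day


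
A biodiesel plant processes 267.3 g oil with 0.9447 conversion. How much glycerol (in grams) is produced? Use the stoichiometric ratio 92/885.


glycerol = oil * conv * (92/885)
= 267.3 * 0.9447 * 92 / 885
= 26.2505 g

26.2505 g


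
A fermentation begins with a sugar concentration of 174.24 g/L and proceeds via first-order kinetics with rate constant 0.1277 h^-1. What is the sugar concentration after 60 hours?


S = S0 * exp(-k * t)
S = 174.24 * exp(-0.1277 * 60)
S = 0.0820 g/L

0.0820 g/L


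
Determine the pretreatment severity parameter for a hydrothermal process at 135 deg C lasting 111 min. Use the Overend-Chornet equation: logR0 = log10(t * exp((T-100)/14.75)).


logR0 = log10(t * exp((T - 100) / 14.75))
= log10(111 * exp((135 - 100) / 14.75))
= 3.0759

3.0759


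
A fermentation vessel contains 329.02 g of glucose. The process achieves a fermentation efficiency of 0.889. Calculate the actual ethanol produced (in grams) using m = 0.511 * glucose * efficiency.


Actual ethanol: m = 0.511 * 329.02 * 0.889
m = 149.4669 g

149.4669 g


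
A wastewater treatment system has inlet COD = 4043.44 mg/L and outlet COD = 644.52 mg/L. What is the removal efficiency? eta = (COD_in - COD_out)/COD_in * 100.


eta = (COD_in - COD_out) / COD_in * 100
= (4043.44 - 644.52) / 4043.44 * 100
= 84.0601%

84.0601%


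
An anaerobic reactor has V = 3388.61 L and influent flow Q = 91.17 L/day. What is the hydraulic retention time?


HRT = V / Q
= 3388.61 / 91.17
= 37.1680 days

37.1680 days


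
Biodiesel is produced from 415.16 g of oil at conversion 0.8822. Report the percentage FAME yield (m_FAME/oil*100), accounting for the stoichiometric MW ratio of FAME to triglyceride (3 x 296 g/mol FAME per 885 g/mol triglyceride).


m_FAME = oil * conv * (3 * 296 / 885) = oil * conv * (888/885)
= 415.16 * 0.8822 * 888 / 885
= 367.4957 g
Y = m_FAME / oil * 100 = conv * (888/885) * 100
= 0.8822 * 888 / 885 * 100
= 88.52%

88.52%


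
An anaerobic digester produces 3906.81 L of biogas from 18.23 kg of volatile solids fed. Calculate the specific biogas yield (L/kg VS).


Y = V / VS
= 3906.81 / 18.23
= 214.3066 L/kg VS

214.3066 L/kg VS


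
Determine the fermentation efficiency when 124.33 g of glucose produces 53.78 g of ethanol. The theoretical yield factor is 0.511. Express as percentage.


Fermentation efficiency = (actual / (0.511 * glucose)) * 100
= (53.78 / (0.511 * 124.33)) * 100
= 84.6494%

84.6494%


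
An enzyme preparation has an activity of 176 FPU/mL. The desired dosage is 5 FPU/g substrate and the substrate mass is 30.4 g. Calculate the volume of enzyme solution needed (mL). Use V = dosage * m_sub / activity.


V = dosage * m_sub / activity
V = 5 * 30.4 / 176
V = 0.8636 mL

0.8636 mL


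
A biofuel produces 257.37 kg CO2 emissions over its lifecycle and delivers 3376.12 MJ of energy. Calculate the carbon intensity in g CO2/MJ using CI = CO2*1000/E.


CI = CO2 * 1000 / E
= 257.37 * 1000 / 3376.12
= 76.2325 g CO2/MJ

76.2325 g CO2/MJ


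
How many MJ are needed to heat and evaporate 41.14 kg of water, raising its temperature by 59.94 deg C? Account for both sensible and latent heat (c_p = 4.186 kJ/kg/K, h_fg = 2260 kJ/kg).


E = m_water * (4.186 * dT + 2260) / 1000
= 41.14 * (4.186 * 59.94 + 2260) / 1000
= 103.2988 MJ

103.2988 MJ


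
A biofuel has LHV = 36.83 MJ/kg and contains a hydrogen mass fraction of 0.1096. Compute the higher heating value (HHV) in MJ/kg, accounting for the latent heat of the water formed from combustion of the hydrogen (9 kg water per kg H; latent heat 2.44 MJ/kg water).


HHV = LHV + H_frac * 9 * 2.44
= 36.83 + 0.1096 * 9 * 2.44
= 39.2368 MJ/kg

39.2368 MJ/kg


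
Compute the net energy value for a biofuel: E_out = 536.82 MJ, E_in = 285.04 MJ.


NEV = E_out - E_in
= 536.82 - 285.04
= 251.7800 MJ

251.7800 MJ


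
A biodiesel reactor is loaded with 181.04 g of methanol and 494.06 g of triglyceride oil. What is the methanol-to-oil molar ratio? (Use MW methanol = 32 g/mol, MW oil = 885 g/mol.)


Molar ratio = n_MeOH / n_oil = (MeOH/32) / (oil/885) = (MeOH * 885) / (32 * oil)
= (181.04 * 885) / (32 * 494.06)
= 10.1342

10.1342


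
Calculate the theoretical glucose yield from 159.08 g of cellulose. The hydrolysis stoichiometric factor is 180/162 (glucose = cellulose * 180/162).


glucose = cellulose * 180/162
= 159.08 * 180/162
= 176.7556 g

176.7556 g


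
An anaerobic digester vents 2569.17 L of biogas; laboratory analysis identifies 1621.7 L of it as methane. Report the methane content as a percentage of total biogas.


CH4% = V_CH4 / V_total * 100
= 1621.7 / 2569.17 * 100
= 63.1216%

63.1216%


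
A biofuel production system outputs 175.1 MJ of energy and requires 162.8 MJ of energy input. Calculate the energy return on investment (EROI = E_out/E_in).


EROI = E_out / E_in
= 175.1 / 162.8
= 1.0756

1.0756


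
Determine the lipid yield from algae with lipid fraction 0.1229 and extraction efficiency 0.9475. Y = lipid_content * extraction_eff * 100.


Y = lipid_content * extraction_eff * 100
= 0.1229 * 0.9475 * 100
= 11.6448%

11.6448%


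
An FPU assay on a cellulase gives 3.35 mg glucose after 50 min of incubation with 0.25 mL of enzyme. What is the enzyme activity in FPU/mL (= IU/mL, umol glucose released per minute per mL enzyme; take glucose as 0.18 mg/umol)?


Activity = glucose_mg / (0.18 mg/umol * V_mL * t_min)
= 3.35 / (0.18 * 0.25 * 50)
= 1.4889 FPU/mL

1.4889 FPU/mL


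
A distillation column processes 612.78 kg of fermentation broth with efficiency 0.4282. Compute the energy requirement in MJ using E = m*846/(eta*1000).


E = m * 846 / (eta * 1000)
= 612.78 * 846 / (0.4282 * 1000)
= 1210.6770 MJ

1210.6770 MJ


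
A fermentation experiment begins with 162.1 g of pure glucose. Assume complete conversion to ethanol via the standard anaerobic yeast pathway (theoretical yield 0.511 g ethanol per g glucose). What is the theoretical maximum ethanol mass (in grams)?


Theoretical ethanol yield: m_EtOH = 0.511 * m_glucose
m_EtOH = 0.511 * 162.1 = 82.8331 g

82.8331 g


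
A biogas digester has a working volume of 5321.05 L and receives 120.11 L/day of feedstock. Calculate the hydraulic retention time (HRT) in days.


HRT = V / Q
= 5321.05 / 120.11
= 44.3015 days

44.3015 days


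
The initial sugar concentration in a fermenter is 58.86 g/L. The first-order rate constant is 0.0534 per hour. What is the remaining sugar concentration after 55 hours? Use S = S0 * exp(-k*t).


S = S0 * exp(-k * t)
S = 58.86 * exp(-0.0534 * 55)
S = 3.1210 g/L

3.1210 g/L


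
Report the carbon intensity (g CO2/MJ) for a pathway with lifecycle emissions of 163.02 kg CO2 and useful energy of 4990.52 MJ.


CI = CO2 * 1000 / E
= 163.02 * 1000 / 4990.52
= 32.6659 g CO2/MJ

32.6659 g CO2/MJ


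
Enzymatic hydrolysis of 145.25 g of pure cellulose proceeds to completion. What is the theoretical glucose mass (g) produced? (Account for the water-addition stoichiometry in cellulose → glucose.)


glucose = cellulose * 180/162
= 145.25 * 180/162
= 161.3889 g

161.3889 g


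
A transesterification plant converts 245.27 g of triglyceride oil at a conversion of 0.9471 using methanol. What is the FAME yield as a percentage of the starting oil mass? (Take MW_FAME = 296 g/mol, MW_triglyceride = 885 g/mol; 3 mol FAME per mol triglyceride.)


m_FAME = oil * conv * (3 * 296 / 885) = oil * conv * (888/885)
= 245.27 * 0.9471 * 888 / 885
= 233.0827 g
Y = m_FAME / oil * 100 = conv * (888/885) * 100
= 0.9471 * 888 / 885 * 100
= 95.03%

95.03%


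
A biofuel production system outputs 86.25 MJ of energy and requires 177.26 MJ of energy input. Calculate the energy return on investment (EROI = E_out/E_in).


EROI = E_out / E_in
= 86.25 / 177.26
= 0.4866

0.4866


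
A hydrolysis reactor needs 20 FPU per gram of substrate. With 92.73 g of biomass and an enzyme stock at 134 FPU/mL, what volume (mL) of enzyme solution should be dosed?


V = dosage * m_sub / activity
V = 20 * 92.73 / 134
V = 13.8403 mL

13.8403 mL


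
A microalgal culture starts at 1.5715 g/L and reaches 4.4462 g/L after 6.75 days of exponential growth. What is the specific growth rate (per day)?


mu = ln(X2/X1) / dt
= ln(4.4462/1.5715) / 6.75
= 0.1541 per day

0.1541 per day


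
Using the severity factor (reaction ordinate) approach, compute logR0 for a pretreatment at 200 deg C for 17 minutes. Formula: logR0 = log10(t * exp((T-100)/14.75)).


logR0 = log10(t * exp((T - 100) / 14.75))
= log10(17 * exp((200 - 100) / 14.75))
= 4.1748

4.1748


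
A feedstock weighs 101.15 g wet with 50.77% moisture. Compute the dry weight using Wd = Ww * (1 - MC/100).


Wd = Ww * (1 - MC/100)
= 101.15 * (1 - 50.77/100)
= 49.7961 g

49.7961 g


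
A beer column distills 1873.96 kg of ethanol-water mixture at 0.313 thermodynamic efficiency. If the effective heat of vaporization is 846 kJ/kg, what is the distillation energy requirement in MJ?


E = m * 846 / (eta * 1000)
= 1873.96 * 846 / (0.313 * 1000)
= 5065.0804 MJ

5065.0804 MJ


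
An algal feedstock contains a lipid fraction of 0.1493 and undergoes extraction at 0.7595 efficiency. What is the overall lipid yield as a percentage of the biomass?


Y = lipid_content * extraction_eff * 100
= 0.1493 * 0.7595 * 100
= 11.3393%

11.3393%


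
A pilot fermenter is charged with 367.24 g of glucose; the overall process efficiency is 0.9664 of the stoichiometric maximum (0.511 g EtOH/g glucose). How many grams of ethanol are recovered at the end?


Actual ethanol: m = 0.511 * 367.24 * 0.9664
m = 181.3543 g

181.3543 g


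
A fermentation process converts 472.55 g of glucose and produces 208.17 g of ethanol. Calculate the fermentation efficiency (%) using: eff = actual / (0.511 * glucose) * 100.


Fermentation efficiency = (actual / (0.511 * glucose)) * 100
= (208.17 / (0.511 * 472.55)) * 100
= 86.2084%

86.2084%


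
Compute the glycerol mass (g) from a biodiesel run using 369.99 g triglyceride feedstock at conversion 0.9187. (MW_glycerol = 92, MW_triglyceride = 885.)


glycerol = oil * conv * (92/885)
= 369.99 * 0.9187 * 92 / 885
= 35.3353 g

35.3353 g


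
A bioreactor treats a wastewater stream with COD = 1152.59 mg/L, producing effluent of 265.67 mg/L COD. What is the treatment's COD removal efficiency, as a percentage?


eta = (COD_in - COD_out) / COD_in * 100
= (1152.59 - 265.67) / 1152.59 * 100
= 76.9502%

76.9502%


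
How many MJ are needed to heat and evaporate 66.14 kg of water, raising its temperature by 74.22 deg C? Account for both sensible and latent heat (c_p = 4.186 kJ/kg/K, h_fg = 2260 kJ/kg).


E = m_water * (4.186 * dT + 2260) / 1000
= 66.14 * (4.186 * 74.22 + 2260) / 1000
= 170.0251 MJ

170.0251 MJ


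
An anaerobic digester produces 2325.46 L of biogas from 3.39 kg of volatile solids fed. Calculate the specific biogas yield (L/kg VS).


Y = V / VS
= 2325.46 / 3.39
= 685.9764 L/kg VS

685.9764 L/kg VS


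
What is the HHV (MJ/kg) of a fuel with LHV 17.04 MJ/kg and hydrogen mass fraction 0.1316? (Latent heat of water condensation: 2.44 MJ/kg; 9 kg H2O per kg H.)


HHV = LHV + H_frac * 9 * 2.44
= 17.04 + 0.1316 * 9 * 2.44
= 19.9299 MJ/kg

19.9299 MJ/kg


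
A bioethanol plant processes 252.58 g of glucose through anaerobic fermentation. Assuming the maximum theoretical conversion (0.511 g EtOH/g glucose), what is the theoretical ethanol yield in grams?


Theoretical ethanol yield: m_EtOH = 0.511 * m_glucose
m_EtOH = 0.511 * 252.58 = 129.0684 g

129.0684 g


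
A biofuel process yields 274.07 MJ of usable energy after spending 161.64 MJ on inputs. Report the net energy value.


NEV = E_out - E_in
= 274.07 - 161.64
= 112.4300 MJ

112.4300 MJ


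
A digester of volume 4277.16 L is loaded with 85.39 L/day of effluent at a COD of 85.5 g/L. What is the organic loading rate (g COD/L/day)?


OLR = Q * S / V
= 85.39 * 85.5 / 4277.16
= 1.7069 g/L/day

1.7069 g/L/day


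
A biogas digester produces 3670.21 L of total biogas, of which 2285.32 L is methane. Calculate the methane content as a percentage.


CH4% = V_CH4 / V_total * 100
= 2285.32 / 3670.21 * 100
= 62.2667%

62.2667%


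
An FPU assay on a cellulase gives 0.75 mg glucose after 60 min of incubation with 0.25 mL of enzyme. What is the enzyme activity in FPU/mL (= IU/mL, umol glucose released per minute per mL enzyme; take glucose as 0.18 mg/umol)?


Activity = glucose_mg / (0.18 mg/umol * V_mL * t_min)
= 0.75 / (0.18 * 0.25 * 60)
= 0.2778 FPU/mL

0.2778 FPU/mL


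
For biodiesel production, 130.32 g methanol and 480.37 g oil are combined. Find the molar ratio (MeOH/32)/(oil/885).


Molar ratio = n_MeOH / n_oil = (MeOH/32) / (oil/885) = (MeOH * 885) / (32 * oil)
= (130.32 * 885) / (32 * 480.37)
= 7.5029

7.5029


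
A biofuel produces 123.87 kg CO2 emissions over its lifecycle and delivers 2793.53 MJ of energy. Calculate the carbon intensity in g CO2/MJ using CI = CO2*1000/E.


CI = CO2 * 1000 / E
= 123.87 * 1000 / 2793.53
= 44.3417 g CO2/MJ

44.3417 g CO2/MJ


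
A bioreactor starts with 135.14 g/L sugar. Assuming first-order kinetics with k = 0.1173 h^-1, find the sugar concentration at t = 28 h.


S = S0 * exp(-k * t)
S = 135.14 * exp(-0.1173 * 28)
S = 5.0628 g/L

5.0628 g/L


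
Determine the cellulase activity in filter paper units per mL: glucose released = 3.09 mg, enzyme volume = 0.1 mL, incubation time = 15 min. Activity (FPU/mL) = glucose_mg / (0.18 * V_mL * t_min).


Activity = glucose_mg / (0.18 mg/umol * V_mL * t_min)
= 3.09 / (0.18 * 0.1 * 15)
= 11.4444 FPU/mL

11.4444 FPU/mL


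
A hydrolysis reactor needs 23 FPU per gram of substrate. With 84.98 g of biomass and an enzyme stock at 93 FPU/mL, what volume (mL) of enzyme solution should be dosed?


V = dosage * m_sub / activity
V = 23 * 84.98 / 93
V = 21.0166 mL

21.0166 mL


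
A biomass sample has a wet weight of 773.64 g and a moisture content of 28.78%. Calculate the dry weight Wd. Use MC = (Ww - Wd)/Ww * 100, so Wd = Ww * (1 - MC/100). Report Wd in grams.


Wd = Ww * (1 - MC/100)
= 773.64 * (1 - 28.78/100)
= 550.9864 g

550.9864 g


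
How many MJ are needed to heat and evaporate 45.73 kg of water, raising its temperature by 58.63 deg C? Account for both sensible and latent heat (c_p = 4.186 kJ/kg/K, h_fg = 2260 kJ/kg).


E = m_water * (4.186 * dT + 2260) / 1000
= 45.73 * (4.186 * 58.63 + 2260) / 1000
= 114.5731 MJ

114.5731 MJ


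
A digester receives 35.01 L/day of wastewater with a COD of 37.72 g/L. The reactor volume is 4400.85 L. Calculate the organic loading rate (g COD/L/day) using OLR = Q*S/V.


OLR = Q * S / V
= 35.01 * 37.72 / 4400.85
= 0.3001 g/L/day

0.3001 g/L/day


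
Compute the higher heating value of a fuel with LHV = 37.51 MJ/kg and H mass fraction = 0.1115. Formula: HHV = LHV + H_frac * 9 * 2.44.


HHV = LHV + H_frac * 9 * 2.44
= 37.51 + 0.1115 * 9 * 2.44
= 39.9585 MJ/kg

39.9585 MJ/kg


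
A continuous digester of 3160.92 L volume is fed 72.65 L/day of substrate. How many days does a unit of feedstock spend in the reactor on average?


HRT = V / Q
= 3160.92 / 72.65
= 43.5089 days

43.5089 days


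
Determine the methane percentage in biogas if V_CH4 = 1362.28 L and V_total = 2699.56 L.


CH4% = V_CH4 / V_total * 100
= 1362.28 / 2699.56 * 100
= 50.4630%

50.4630%


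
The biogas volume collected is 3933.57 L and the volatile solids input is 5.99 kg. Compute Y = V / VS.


Y = V / VS
= 3933.57 / 5.99
= 656.6895 L/kg VS

656.6895 L/kg VS


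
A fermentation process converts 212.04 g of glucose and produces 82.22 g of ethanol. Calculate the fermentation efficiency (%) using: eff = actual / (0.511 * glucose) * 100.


Fermentation efficiency = (actual / (0.511 * glucose)) * 100
= (82.22 / (0.511 * 212.04)) * 100
= 75.8820%

75.8820%


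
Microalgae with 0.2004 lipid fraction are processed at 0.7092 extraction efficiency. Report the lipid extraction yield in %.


Y = lipid_content * extraction_eff * 100
= 0.2004 * 0.7092 * 100
= 14.2124%

14.2124%


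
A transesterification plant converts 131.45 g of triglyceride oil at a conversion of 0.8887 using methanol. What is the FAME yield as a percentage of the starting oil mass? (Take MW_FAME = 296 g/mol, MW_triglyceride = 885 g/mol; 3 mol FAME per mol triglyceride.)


m_FAME = oil * conv * (3 * 296 / 885) = oil * conv * (888/885)
= 131.45 * 0.8887 * 888 / 885
= 117.2156 g
Y = m_FAME / oil * 100 = conv * (888/885) * 100
= 0.8887 * 888 / 885 * 100
= 89.17%

89.17%


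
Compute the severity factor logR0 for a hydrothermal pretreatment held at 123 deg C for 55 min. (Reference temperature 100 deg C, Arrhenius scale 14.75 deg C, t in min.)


logR0 = log10(t * exp((T - 100) / 14.75))
= log10(55 * exp((123 - 100) / 14.75))
= 2.4176

2.4176


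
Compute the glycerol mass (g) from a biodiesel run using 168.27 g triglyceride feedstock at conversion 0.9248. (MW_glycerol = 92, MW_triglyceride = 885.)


glycerol = oil * conv * (92/885)
= 168.27 * 0.9248 * 92 / 885
= 16.1770 g

16.1770 g


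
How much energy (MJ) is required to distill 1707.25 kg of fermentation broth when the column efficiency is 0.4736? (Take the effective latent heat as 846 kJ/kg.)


E = m * 846 / (eta * 1000)
= 1707.25 * 846 / (0.4736 * 1000)
= 3049.6907 MJ

3049.6907 MJ


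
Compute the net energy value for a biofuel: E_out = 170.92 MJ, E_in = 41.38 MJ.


NEV = E_out - E_in
= 170.92 - 41.38
= 129.5400 MJ

129.5400 MJ


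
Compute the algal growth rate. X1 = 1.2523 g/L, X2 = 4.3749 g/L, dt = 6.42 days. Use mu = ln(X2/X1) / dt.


mu = ln(X2/X1) / dt
= ln(4.3749/1.2523) / 6.42
= 0.1948 per day

0.1948 per day


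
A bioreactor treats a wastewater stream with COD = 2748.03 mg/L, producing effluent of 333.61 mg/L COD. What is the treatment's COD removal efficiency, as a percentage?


eta = (COD_in - COD_out) / COD_in * 100
= (2748.03 - 333.61) / 2748.03 * 100
= 87.8600%

87.8600%


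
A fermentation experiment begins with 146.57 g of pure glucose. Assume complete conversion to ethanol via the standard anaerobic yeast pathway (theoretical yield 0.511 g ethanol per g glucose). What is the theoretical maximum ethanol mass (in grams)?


Theoretical ethanol yield: m_EtOH = 0.511 * m_glucose
m_EtOH = 0.511 * 146.57 = 74.8973 g

74.8973 g


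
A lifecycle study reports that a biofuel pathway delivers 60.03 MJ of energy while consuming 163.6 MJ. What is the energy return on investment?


EROI = E_out / E_in
= 60.03 / 163.6
= 0.3669

0.3669


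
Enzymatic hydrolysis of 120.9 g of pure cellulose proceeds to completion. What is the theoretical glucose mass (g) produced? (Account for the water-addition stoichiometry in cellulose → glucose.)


glucose = cellulose * 180/162
= 120.9 * 180/162
= 134.3333 g

134.3333 g


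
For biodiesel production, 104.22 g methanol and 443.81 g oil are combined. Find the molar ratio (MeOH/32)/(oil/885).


Molar ratio = n_MeOH / n_oil = (MeOH/32) / (oil/885) = (MeOH * 885) / (32 * oil)
= (104.22 * 885) / (32 * 443.81)
= 6.4945

6.4945


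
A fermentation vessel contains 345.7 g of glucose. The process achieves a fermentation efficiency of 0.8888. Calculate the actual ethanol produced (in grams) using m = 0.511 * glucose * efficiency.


Actual ethanol: m = 0.511 * 345.7 * 0.8888
m = 157.0089 g

157.0089 g


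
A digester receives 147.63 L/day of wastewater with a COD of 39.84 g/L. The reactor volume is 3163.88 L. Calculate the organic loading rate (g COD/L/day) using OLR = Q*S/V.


OLR = Q * S / V
= 147.63 * 39.84 / 3163.88
= 1.8590 g/L/day

1.8590 g/L/day


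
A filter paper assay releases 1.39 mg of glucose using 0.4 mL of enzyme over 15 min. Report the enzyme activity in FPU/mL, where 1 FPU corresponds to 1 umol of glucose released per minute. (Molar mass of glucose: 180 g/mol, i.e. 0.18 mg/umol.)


Activity = glucose_mg / (0.18 mg/umol * V_mL * t_min)
= 1.39 / (0.18 * 0.4 * 15)
= 1.2870 FPU/mL

1.2870 FPU/mL


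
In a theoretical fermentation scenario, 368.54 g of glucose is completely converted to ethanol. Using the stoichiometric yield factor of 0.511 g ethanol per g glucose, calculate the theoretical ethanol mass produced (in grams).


Theoretical ethanol yield: m_EtOH = 0.511 * m_glucose
m_EtOH = 0.511 * 368.54 = 188.3239 g

188.3239 g


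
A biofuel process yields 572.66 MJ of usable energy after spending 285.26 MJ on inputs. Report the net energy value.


NEV = E_out - E_in
= 572.66 - 285.26
= 287.4000 MJ

287.4000 MJ


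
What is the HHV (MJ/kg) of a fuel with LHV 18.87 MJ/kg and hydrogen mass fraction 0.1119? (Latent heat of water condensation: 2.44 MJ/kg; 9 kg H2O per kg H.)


HHV = LHV + H_frac * 9 * 2.44
= 18.87 + 0.1119 * 9 * 2.44
= 21.3273 MJ/kg

21.3273 MJ/kg


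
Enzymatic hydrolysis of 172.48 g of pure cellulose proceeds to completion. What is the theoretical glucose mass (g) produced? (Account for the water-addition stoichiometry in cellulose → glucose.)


glucose = cellulose * 180/162
= 172.48 * 180/162
= 191.6444 g

191.6444 g


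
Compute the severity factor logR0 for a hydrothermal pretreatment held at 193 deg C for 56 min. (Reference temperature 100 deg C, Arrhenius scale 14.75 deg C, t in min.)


logR0 = log10(t * exp((T - 100) / 14.75))
= log10(56 * exp((193 - 100) / 14.75))
= 4.4865

4.4865


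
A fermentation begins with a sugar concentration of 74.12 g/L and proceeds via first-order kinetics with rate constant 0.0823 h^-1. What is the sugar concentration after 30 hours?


S = S0 * exp(-k * t)
S = 74.12 * exp(-0.0823 * 30)
S = 6.2757 g/L

6.2757 g/L


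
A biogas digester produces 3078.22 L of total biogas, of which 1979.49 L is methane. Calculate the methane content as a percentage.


CH4% = V_CH4 / V_total * 100
= 1979.49 / 3078.22 * 100
= 64.3063%

64.3063%


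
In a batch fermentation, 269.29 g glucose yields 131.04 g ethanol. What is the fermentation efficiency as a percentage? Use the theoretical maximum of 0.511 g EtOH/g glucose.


Fermentation efficiency = (actual / (0.511 * glucose)) * 100
= (131.04 / (0.511 * 269.29)) * 100
= 95.2276%

95.2276%


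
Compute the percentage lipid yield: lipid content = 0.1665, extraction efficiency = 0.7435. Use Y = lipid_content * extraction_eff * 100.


Y = lipid_content * extraction_eff * 100
= 0.1665 * 0.7435 * 100
= 12.3793%

12.3793%


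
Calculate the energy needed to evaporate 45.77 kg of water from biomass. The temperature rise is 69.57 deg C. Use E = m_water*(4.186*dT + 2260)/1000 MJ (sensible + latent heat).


E = m_water * (4.186 * dT + 2260) / 1000
= 45.77 * (4.186 * 69.57 + 2260) / 1000
= 116.7693 MJ

116.7693 MJ


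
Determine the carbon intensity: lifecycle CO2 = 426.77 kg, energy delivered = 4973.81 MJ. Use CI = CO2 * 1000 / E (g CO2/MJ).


CI = CO2 * 1000 / E
= 426.77 * 1000 / 4973.81
= 85.8034 g CO2/MJ

85.8034 g CO2/MJ


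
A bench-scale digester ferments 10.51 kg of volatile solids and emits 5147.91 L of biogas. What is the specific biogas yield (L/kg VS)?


Y = V / VS
= 5147.91 / 10.51
= 489.8107 L/kg VS

489.8107 L/kg VS


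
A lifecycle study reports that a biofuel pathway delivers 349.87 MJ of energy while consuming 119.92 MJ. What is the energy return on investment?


EROI = E_out / E_in
= 349.87 / 119.92
= 2.9175

2.9175


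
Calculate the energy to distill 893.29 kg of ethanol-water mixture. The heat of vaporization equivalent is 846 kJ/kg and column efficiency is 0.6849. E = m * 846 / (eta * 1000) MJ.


E = m * 846 / (eta * 1000)
= 893.29 * 846 / (0.6849 * 1000)
= 1103.4068 MJ

1103.4068 MJ


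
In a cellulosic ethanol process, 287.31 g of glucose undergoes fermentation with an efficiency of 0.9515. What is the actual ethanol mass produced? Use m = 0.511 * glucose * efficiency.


Actual ethanol: m = 0.511 * 287.31 * 0.9515
m = 139.6949 g

139.6949 g


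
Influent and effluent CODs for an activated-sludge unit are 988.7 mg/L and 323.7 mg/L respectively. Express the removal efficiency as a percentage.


eta = (COD_in - COD_out) / COD_in * 100
= (988.7 - 323.7) / 988.7 * 100
= 67.2600%

67.2600%


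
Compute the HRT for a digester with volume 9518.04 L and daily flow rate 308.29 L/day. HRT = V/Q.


HRT = V / Q
= 9518.04 / 308.29
= 30.8737 days

30.8737 days


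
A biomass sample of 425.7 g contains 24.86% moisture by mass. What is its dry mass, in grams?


Wd = Ww * (1 - MC/100)
= 425.7 * (1 - 24.86/100)
= 319.8710 g

319.8710 g


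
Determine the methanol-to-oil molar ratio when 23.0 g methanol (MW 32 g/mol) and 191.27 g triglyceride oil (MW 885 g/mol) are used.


Molar ratio = n_MeOH / n_oil = (MeOH/32) / (oil/885) = (MeOH * 885) / (32 * oil)
= (23.0 * 885) / (32 * 191.27)
= 3.3256

3.3256


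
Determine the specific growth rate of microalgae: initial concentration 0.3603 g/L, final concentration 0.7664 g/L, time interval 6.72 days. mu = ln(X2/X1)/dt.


mu = ln(X2/X1) / dt
= ln(0.7664/0.3603) / 6.72
= 0.1123 per day

0.1123 per day


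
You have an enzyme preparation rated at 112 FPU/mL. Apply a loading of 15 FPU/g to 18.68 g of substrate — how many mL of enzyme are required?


V = dosage * m_sub / activity
V = 15 * 18.68 / 112
V = 2.5018 mL

2.5018 mL


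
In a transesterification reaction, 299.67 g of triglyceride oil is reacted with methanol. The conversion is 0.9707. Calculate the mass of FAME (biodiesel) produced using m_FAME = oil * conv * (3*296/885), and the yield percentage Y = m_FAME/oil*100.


m_FAME = oil * conv * (3 * 296 / 885) = oil * conv * (888/885)
= 299.67 * 0.9707 * 888 / 885
= 291.8757 g
Y = m_FAME / oil * 100 = conv * (888/885) * 100
= 0.9707 * 888 / 885 * 100
= 97.40%

291.8757 g FAME; Y = 97.40%


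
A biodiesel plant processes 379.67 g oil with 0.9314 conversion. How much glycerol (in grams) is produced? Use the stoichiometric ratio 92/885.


glycerol = oil * conv * (92/885)
= 379.67 * 0.9314 * 92 / 885
= 36.7610 g

36.7610 g


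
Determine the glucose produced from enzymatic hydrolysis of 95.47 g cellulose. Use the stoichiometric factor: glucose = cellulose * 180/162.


glucose = cellulose * 180/162
= 95.47 * 180/162
= 106.0778 g

106.0778 g


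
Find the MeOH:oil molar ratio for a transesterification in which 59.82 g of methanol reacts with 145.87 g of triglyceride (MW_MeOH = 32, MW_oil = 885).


Molar ratio = n_MeOH / n_oil = (MeOH/32) / (oil/885) = (MeOH * 885) / (32 * oil)
= (59.82 * 885) / (32 * 145.87)
= 11.3416

11.3416


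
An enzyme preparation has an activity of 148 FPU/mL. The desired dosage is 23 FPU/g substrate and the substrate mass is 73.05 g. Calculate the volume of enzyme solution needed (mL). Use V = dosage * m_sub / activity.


V = dosage * m_sub / activity
V = 23 * 73.05 / 148
V = 11.3524 mL

11.3524 mL


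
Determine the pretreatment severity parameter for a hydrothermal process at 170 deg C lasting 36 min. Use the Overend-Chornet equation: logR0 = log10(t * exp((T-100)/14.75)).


logR0 = log10(t * exp((T - 100) / 14.75))
= log10(36 * exp((170 - 100) / 14.75))
= 3.6174

3.6174


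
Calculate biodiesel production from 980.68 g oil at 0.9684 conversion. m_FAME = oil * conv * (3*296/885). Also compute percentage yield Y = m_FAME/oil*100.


m_FAME = oil * conv * (3 * 296 / 885) = oil * conv * (888/885)
= 980.68 * 0.9684 * 888 / 885
= 952.9098 g
Y = m_FAME / oil * 100 = conv * (888/885) * 100
= 0.9684 * 888 / 885 * 100
= 97.17%

952.9098 g FAME; Y = 97.17%


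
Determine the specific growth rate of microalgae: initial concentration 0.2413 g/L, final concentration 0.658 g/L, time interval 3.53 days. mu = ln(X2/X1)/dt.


mu = ln(X2/X1) / dt
= ln(0.658/0.2413) / 3.53
= 0.2842 per day

0.2842 per day


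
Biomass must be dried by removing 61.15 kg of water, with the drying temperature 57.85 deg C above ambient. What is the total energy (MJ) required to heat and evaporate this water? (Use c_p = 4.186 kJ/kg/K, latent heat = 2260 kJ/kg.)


E = m_water * (4.186 * dT + 2260) / 1000
= 61.15 * (4.186 * 57.85 + 2260) / 1000
= 153.0071 MJ

153.0071 MJ


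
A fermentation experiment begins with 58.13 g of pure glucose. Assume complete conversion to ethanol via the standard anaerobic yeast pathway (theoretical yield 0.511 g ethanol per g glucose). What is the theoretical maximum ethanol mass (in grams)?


Theoretical ethanol yield: m_EtOH = 0.511 * m_glucose
m_EtOH = 0.511 * 58.13 = 29.7044 g

29.7044 g


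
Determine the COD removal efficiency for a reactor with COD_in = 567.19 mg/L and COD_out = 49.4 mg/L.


eta = (COD_in - COD_out) / COD_in * 100
= (567.19 - 49.4) / 567.19 * 100
= 91.2904%

91.2904%


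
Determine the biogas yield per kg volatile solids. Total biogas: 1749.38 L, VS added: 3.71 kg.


Y = V / VS
= 1749.38 / 3.71
= 471.5310 L/kg VS

471.5310 L/kg VS


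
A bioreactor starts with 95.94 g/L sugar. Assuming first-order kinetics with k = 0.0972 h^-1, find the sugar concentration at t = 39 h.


S = S0 * exp(-k * t)
S = 95.94 * exp(-0.0972 * 39)
S = 2.1661 g/L

2.1661 g/L


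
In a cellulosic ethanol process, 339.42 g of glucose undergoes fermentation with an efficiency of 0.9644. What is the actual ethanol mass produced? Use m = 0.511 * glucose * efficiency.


Actual ethanol: m = 0.511 * 339.42 * 0.9644
m = 167.2690 g

167.2690 g


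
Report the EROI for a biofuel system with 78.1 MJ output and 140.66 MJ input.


EROI = E_out / E_in
= 78.1 / 140.66
= 0.5552

0.5552


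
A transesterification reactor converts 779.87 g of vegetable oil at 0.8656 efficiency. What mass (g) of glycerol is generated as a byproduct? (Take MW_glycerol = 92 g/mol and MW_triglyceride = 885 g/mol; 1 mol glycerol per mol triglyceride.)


glycerol = oil * conv * (92/885)
= 779.87 * 0.8656 * 92 / 885
= 70.1753 g

70.1753 g


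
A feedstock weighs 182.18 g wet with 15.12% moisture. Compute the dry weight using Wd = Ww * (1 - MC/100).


Wd = Ww * (1 - MC/100)
= 182.18 * (1 - 15.12/100)
= 154.6344 g

154.6344 g
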